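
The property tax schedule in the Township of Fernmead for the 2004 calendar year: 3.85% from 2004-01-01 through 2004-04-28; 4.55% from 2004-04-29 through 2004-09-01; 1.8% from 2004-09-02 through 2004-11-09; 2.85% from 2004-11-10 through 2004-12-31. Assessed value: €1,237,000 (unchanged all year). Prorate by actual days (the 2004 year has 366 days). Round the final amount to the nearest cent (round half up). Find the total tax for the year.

€44,067.28

2004-01-01 to 2004-04-28: 119 days at 3.85% → €1,237,000 × 3.85% × 119/366 = €15,484.4686
2004-04-29 to 2004-09-01: 126 days at 4.55% → €1,237,000 × 4.55% × 126/366 = €19,376.2869
2004-09-02 to 2004-11-09: 69 days at 1.8% → €1,237,000 × 1.8% × 69/366 = €4,197.6885
2004-11-10 to 2004-12-31: 52 days at 2.85% → €1,237,000 × 2.85% × 52/366 = €5,008.8361
Total = €44,067.2801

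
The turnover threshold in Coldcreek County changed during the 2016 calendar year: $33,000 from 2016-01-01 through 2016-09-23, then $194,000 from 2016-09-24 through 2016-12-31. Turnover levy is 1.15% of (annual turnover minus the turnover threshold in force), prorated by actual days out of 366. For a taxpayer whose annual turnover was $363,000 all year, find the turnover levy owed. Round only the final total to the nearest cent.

$3,294.18

2016-01-01 to 2016-09-23: 267 days, exemption $33,000 → ($363,000 − $33,000) × 1.15% × 267/366 = $2,768.4836
2016-09-24 to 2016-12-31: 99 days, exemption $194,000 → ($363,000 − $194,000) × 1.15% × 99/366 = $525.7008
Total = $3,294.1844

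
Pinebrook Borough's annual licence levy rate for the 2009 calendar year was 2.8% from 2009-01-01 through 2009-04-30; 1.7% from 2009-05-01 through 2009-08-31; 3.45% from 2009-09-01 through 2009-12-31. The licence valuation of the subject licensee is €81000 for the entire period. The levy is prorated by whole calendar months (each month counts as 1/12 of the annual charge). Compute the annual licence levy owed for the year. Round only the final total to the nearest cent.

€2146.50

2009-01-01 to 2009-04-30: 4 months at 2.8% → €81000 × 2.8% × 4/12 = €756.0000
2009-05-01 to 2009-08-31: 4 months at 1.7% → €81000 × 1.7% × 4/12 = €459.0000
2009-09-01 to 2009-12-31: 4 months at 3.45% → €81000 × 3.45% × 4/12 = €931.5000
Total = €2146.5000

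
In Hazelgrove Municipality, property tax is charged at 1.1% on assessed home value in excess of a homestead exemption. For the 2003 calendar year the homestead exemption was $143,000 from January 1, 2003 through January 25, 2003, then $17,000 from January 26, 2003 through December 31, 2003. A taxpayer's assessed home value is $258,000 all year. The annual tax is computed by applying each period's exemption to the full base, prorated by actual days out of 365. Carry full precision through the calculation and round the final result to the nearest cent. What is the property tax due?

January 1 – January 25, 2003: 25 days, exemption $143,000 → ($258,000 − $143,000) × 1.1% × 25/365 = $86.6438
January 26 – December 31, 2003: 340 days, exemption $17,000 → ($258,000 − $17,000) × 1.1% × 340/365 = $2,469.4247
Total = $2,556.0685

$2,556.07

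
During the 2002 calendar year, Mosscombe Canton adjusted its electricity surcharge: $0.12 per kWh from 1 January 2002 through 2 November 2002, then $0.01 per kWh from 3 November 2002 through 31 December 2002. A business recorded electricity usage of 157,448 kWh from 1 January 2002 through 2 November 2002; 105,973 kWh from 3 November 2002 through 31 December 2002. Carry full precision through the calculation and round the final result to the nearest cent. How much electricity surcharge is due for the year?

$19953.49

1 January – 2 November 2002: 157,448 kWh at $0.12/kWh → $18893.76
3 November – 31 December 2002: 105,973 kWh at $0.01/kWh → $1059.73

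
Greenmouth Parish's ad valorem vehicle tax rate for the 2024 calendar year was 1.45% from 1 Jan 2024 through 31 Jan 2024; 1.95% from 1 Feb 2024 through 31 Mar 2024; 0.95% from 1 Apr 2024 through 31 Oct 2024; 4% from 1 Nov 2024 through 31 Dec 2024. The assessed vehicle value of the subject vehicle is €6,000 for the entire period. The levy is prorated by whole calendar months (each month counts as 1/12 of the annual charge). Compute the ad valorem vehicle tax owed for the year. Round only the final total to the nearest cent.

€100.00

1 Jan – 31 Jan 2024: 1 month at 1.45% → €6,000 × 1.45% × 1/12 = €7.2500
1 Feb – 31 Mar 2024: 2 months at 1.95% → €6,000 × 1.95% × 2/12 = €19.5000
1 Apr – 31 Oct 2024: 7 months at 0.95% → €6,000 × 0.95% × 7/12 = €33.2500
1 Nov – 31 Dec 2024: 2 months at 4% → €6,000 × 4% × 2/12 = €40.0000
Total = €100.0000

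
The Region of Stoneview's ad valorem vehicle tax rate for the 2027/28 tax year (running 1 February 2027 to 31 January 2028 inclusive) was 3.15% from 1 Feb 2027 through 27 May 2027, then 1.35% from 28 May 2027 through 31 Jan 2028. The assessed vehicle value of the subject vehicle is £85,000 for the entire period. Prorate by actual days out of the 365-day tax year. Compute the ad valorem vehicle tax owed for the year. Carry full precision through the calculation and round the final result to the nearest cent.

£1,633.75

1 Feb – 27 May 2027: 116 days at 3.15% → £85,000 × 3.15% × 116/365 = £850.9315
28 May 2027 – 31 Jan 2028: 249 days at 1.35% → £85,000 × 1.35% × 249/365 = £782.8151
Total = £1,633.7466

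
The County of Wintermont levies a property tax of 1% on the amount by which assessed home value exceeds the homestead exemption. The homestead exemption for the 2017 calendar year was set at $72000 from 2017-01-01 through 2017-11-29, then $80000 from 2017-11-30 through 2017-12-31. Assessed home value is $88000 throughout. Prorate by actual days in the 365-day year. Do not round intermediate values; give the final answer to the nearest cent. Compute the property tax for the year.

2017-01-01 to 2017-11-29: 333 days, exemption $72000 → ($88000 − $72000) × 1% × 333/365 = $145.9726
2017-11-30 to 2017-12-31: 32 days, exemption $80000 → ($88000 − $80000) × 1% × 32/365 = $7.0137
Total = $152.9863

$152.99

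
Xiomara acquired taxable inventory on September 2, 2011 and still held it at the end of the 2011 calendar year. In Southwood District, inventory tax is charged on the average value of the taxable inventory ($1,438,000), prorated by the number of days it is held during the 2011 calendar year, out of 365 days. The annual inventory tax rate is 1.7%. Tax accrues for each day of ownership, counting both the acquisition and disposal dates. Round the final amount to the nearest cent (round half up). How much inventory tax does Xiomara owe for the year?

$8,104.02

Days held (September 2 – December 31, 2011): 121 out of 365
Tax = $1,438,000 × 1.7% × 121/365 = $8,104.0164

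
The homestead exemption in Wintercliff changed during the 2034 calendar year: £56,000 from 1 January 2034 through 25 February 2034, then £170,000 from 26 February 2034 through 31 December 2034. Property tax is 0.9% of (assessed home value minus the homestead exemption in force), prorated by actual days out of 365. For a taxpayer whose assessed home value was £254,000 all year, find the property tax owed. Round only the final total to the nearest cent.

£913.41

1 January – 25 February 2034: 56 days, exemption £56,000 → (£254,000 − £56,000) × 0.9% × 56/365 = £273.4027
26 February – 31 December 2034: 309 days, exemption £170,000 → (£254,000 − £170,000) × 0.9% × 309/365 = £640.0110
Total = £913.4137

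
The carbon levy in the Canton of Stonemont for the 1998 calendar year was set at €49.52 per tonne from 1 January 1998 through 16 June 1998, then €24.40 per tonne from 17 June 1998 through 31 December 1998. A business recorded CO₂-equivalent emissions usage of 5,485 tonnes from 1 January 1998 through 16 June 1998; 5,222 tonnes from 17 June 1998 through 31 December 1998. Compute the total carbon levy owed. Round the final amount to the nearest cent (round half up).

1 January – 16 June 1998: 5,485 tonnes at €49.52/tonne → €271,617.20
17 June – 31 December 1998: 5,222 tonnes at €24.40/tonne → €127,416.80

€399,034.00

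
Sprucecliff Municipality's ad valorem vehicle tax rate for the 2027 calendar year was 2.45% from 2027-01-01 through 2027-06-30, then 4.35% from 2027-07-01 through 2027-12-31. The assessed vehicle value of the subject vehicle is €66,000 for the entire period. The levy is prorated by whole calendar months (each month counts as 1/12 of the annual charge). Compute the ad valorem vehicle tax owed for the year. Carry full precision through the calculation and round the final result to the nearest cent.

€2,244.00

2027-01-01 to 2027-06-30: 6 months at 2.45% → €66,000 × 2.45% × 6/12 = €808.5000
2027-07-01 to 2027-12-31: 6 months at 4.35% → €66,000 × 4.35% × 6/12 = €1,435.5000
Total = €2,244.0000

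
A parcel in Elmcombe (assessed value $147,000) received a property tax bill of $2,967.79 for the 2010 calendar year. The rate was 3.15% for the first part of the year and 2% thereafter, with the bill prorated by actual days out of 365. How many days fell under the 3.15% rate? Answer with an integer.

6 days

Let d = days at the first rate; then 365 − d days at the second rate.
$147,000 × [3.15%·d + 2%·(365−d)] / 365 = $2,967.79
Solving gives d = 6, so the new rate took effect on 7 January 2010.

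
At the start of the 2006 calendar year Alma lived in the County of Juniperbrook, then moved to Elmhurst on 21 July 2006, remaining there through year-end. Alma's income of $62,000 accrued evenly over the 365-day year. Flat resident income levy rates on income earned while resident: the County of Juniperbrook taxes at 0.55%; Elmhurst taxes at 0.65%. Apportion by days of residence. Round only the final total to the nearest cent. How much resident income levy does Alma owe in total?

The County of Juniperbrook, 1 January – 20 July 2006: 201 days → $62,000 × 0.55% × 201/365 = $187.7836
Elmhurst, 21 July – 31 December 2006: 164 days → $62,000 × 0.65% × 164/365 = $181.0740
Total = $368.8575

$368.86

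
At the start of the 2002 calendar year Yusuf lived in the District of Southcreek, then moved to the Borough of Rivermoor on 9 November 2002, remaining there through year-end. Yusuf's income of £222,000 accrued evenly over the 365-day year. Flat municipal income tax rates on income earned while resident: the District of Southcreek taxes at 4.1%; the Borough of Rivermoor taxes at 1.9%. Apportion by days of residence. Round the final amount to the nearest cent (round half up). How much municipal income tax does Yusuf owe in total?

The District of Southcreek, 1 January – 8 November 2002: 312 days → £222,000 × 4.1% × 312/365 = £7,780.3397
The Borough of Rivermoor, 9 November – 31 December 2002: 53 days → £222,000 × 1.9% × 53/365 = £612.4767
Total = £8,392.8164

£8,392.82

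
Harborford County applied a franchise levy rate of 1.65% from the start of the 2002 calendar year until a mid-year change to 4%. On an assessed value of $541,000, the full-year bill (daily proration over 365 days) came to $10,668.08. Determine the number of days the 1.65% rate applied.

Let d = days at the first rate; then 365 − d days at the second rate.
$541,000 × [1.65%·d + 4%·(365−d)] / 365 = $10,668.08
Solving gives d = 315, so the new rate took effect on 12 November 2002.

315 days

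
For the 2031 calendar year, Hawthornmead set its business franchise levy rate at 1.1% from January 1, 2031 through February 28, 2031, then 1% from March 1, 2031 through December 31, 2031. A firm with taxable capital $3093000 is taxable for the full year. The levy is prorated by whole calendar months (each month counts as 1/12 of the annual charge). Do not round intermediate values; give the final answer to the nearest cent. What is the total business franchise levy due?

January 1 – February 28, 2031: 2 months at 1.1% → $3093000 × 1.1% × 2/12 = $5670.5000
March 1 – December 31, 2031: 10 months at 1% → $3093000 × 1% × 10/12 = $25775.0000
Total = $31445.5000

$31445.50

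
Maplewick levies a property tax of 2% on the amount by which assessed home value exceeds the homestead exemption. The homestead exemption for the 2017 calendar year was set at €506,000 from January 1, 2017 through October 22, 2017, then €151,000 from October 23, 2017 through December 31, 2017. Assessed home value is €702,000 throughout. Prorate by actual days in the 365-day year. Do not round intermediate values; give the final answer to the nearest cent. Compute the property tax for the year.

€5,281.64

January 1 – October 22, 2017: 295 days, exemption €506,000 → (€702,000 − €506,000) × 2% × 295/365 = €3,168.2192
October 23 – December 31, 2017: 70 days, exemption €151,000 → (€702,000 − €151,000) × 2% × 70/365 = €2,113.4247
Total = €5,281.6438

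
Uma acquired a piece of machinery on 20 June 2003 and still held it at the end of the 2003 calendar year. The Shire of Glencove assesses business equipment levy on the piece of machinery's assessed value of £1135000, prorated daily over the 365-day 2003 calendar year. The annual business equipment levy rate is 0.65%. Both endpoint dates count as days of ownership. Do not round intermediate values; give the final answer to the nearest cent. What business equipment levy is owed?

£3941.40

Days held (20 June – 31 December 2003): 195 out of 365
Tax = £1135000 × 0.65% × 195/365 = £3941.4041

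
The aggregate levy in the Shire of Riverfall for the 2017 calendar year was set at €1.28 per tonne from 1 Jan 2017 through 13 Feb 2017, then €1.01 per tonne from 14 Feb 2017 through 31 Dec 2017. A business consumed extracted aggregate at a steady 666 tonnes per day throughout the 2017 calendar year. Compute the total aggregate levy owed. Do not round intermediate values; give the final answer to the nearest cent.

1 Jan – 13 Feb 2017: 44 days × 666 tonnes/day = 29,304 tonnes at €1.28/tonne → €37,509.12
14 Feb – 31 Dec 2017: 321 days × 666 tonnes/day = 213,786 tonnes at €1.01/tonne → €215,923.86

€253,432.98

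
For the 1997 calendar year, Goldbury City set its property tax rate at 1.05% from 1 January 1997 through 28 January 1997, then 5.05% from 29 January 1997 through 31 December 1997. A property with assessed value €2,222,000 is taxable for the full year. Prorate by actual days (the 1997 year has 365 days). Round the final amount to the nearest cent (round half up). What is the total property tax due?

€105,392.81

1 January – 28 January 1997: 28 days at 1.05% → €2,222,000 × 1.05% × 28/365 = €1,789.7753
29 January – 31 December 1997: 337 days at 5.05% → €2,222,000 × 5.05% × 337/365 = €103,603.0329
Total = €105,392.8082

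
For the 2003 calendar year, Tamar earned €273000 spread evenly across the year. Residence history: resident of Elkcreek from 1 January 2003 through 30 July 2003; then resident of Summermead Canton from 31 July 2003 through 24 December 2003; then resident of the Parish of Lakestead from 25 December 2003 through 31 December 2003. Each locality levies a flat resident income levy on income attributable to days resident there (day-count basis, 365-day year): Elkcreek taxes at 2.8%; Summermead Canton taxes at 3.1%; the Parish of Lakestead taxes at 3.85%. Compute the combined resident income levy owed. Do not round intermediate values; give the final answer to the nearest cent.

Elkcreek, 1 January – 30 July 2003: 211 days → €273000 × 2.8% × 211/365 = €4418.8603
Summermead Canton, 31 July – 24 December 2003: 147 days → €273000 × 3.1% × 147/365 = €3408.3863
The Parish of Lakestead, 25 December – 31 December 2003: 7 days → €273000 × 3.85% × 7/365 = €201.5712
Total = €8028.8178

€8028.82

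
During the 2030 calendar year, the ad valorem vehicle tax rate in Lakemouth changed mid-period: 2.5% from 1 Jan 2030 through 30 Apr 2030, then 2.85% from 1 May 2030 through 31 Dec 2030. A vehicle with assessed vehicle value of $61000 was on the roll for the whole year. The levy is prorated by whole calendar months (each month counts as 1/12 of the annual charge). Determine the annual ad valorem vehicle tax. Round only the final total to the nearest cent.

$1667.33

1 Jan – 30 Apr 2030: 4 months at 2.5% → $61000 × 2.5% × 4/12 = $508.3333
1 May – 31 Dec 2030: 8 months at 2.85% → $61000 × 2.85% × 8/12 = $1159.0000
Total = $1667.3333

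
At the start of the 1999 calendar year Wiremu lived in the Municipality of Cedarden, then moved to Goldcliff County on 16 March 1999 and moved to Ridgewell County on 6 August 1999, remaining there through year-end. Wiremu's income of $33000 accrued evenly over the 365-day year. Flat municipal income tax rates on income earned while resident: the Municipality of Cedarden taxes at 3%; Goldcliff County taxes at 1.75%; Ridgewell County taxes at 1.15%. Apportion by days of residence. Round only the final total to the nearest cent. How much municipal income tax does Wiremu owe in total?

$580.85

The Municipality of Cedarden, 1 January – 15 March 1999: 74 days → $33000 × 3% × 74/365 = $200.7123
Goldcliff County, 16 March – 5 August 1999: 143 days → $33000 × 1.75% × 143/365 = $226.2534
Ridgewell County, 6 August – 31 December 1999: 148 days → $33000 × 1.15% × 148/365 = $153.8795
Total = $580.8452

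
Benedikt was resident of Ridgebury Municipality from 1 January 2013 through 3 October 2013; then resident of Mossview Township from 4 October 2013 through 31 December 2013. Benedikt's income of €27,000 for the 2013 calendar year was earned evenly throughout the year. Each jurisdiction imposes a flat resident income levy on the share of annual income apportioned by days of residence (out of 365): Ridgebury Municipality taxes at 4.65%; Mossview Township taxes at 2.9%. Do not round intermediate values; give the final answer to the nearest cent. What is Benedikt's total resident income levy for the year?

Ridgebury Municipality, 1 January – 3 October 2013: 276 days → €27,000 × 4.65% × 276/365 = €949.3644
Mossview Township, 4 October – 31 December 2013: 89 days → €27,000 × 2.9% × 89/365 = €190.9233
Total = €1,140.2877

€1,140.29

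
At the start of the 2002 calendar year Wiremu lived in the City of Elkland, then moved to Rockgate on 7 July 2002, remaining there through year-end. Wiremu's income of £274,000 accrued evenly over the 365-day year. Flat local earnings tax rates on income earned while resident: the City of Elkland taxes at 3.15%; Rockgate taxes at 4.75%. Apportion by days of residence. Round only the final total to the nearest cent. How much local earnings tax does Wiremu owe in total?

The City of Elkland, 1 January – 6 July 2002: 187 days → £274,000 × 3.15% × 187/365 = £4,421.9096
Rockgate, 7 July – 31 December 2002: 178 days → £274,000 × 4.75% × 178/365 = £6,347.0411
Total = £10,768.9507

£10,768.95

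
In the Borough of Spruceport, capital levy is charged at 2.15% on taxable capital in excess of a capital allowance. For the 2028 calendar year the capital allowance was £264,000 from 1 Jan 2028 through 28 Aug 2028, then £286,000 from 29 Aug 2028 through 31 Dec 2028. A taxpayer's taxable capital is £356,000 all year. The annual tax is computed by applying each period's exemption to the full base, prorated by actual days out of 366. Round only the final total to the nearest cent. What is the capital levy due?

£1,816.46

1 Jan – 28 Aug 2028: 241 days, exemption £264,000 → (£356,000 − £264,000) × 2.15% × 241/366 = £1,302.4536
29 Aug – 31 Dec 2028: 125 days, exemption £286,000 → (£356,000 − £286,000) × 2.15% × 125/366 = £514.0027
Total = £1,816.4563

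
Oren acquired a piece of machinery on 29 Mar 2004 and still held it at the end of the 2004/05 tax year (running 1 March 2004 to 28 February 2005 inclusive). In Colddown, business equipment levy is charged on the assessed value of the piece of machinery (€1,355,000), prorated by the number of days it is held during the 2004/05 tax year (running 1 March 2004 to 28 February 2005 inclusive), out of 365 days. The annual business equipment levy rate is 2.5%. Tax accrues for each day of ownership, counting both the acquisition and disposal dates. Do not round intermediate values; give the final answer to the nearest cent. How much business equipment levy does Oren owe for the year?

Days held (29 Mar 2004 – 28 Feb 2005): 337 out of 365
Tax = €1,355,000 × 2.5% × 337/365 = €31,276.3699

€31,276.37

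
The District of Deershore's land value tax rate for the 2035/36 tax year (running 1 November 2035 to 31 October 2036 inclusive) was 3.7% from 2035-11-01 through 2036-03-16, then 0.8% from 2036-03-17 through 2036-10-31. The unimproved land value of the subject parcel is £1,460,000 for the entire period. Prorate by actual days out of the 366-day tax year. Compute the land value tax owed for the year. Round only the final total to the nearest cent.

£27,528.58

2035-11-01 to 2036-03-16: 137 days at 3.7% → £1,460,000 × 3.7% × 137/366 = £20,220.6011
2036-03-17 to 2036-10-31: 229 days at 0.8% → £1,460,000 × 0.8% × 229/366 = £7,307.9781
Total = £27,528.5792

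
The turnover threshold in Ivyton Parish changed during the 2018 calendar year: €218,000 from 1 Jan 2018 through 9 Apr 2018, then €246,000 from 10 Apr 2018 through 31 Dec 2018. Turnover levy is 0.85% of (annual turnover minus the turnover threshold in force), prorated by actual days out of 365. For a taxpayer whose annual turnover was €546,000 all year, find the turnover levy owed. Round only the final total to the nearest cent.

1 Jan – 9 Apr 2018: 99 days, exemption €218,000 → (€546,000 − €218,000) × 0.85% × 99/365 = €756.1973
10 Apr – 31 Dec 2018: 266 days, exemption €246,000 → (€546,000 − €246,000) × 0.85% × 266/365 = €1,858.3562
Total = €2,614.5534

€2,614.55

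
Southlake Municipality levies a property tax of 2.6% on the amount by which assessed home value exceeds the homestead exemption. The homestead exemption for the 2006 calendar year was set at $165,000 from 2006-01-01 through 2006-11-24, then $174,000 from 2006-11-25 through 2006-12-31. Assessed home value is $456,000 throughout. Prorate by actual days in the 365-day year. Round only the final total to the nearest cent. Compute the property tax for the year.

2006-01-01 to 2006-11-24: 328 days, exemption $165,000 → ($456,000 − $165,000) × 2.6% × 328/365 = $6,799.0356
2006-11-25 to 2006-12-31: 37 days, exemption $174,000 → ($456,000 − $174,000) × 2.6% × 37/365 = $743.2438
Total = $7,542.2795

$7,542.28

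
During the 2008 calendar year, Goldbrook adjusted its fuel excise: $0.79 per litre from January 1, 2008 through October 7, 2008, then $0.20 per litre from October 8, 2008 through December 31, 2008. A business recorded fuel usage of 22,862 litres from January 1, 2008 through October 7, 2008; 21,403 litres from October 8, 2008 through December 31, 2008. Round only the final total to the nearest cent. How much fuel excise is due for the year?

January 1 – October 7, 2008: 22,862 litres at $0.79/litre → $18,060.98
October 8 – December 31, 2008: 21,403 litres at $0.20/litre → $4,280.60

$22,341.58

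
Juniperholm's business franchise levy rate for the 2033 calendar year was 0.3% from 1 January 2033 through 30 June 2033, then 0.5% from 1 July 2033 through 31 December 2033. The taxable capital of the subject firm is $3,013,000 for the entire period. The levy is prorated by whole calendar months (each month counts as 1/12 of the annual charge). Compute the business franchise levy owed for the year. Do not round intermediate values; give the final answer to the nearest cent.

$12,052.00

1 January – 30 June 2033: 6 months at 0.3% → $3,013,000 × 0.3% × 6/12 = $4,519.5000
1 July – 31 December 2033: 6 months at 0.5% → $3,013,000 × 0.5% × 6/12 = $7,532.5000
Total = $12,052.0000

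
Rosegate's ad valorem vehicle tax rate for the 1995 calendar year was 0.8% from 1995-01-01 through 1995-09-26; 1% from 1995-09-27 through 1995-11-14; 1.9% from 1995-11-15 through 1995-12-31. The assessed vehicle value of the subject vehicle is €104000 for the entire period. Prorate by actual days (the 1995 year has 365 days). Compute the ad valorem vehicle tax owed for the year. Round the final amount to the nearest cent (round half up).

€1007.23

1995-01-01 to 1995-09-26: 269 days at 0.8% → €104000 × 0.8% × 269/365 = €613.1726
1995-09-27 to 1995-11-14: 49 days at 1% → €104000 × 1% × 49/365 = €139.6164
1995-11-15 to 1995-12-31: 47 days at 1.9% → €104000 × 1.9% × 47/365 = €254.4438
Total = €1007.2329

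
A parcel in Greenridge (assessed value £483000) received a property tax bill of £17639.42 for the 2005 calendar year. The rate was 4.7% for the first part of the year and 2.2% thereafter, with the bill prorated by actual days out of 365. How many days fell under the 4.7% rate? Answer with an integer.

212 days

Let d = days at the first rate; then 365 − d days at the second rate.
£483000 × [4.7%·d + 2.2%·(365−d)] / 365 = £17639.42
Solving gives d = 212, so the new rate took effect on August 1, 2005.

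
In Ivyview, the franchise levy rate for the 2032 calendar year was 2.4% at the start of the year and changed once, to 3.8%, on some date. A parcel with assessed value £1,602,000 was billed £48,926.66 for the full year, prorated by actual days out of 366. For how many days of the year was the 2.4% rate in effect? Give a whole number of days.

195 days

Let d = days at the first rate; then 366 − d days at the second rate.
£1,602,000 × [2.4%·d + 3.8%·(366−d)] / 366 = £48,926.66
Solving gives d = 195, so the new rate took effect on 14 July 2032.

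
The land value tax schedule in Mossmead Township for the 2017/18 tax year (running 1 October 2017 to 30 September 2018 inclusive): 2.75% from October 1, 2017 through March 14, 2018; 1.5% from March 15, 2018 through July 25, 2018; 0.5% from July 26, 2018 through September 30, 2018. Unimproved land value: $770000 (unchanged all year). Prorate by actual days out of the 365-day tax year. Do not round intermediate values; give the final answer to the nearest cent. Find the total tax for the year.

$14487.60

October 1, 2017 – March 14, 2018: 165 days at 2.75% → $770000 × 2.75% × 165/365 = $9572.2603
March 15 – July 25, 2018: 133 days at 1.5% → $770000 × 1.5% × 133/365 = $4208.6301
July 26 – September 30, 2018: 67 days at 0.5% → $770000 × 0.5% × 67/365 = $706.7123
Total = $14487.6027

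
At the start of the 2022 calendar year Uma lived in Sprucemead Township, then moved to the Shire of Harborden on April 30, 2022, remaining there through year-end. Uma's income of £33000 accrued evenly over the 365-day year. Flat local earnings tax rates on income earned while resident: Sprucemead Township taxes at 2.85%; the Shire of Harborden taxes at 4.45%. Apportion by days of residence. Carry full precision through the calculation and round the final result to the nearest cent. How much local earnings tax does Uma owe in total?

Sprucemead Township, January 1 – April 29, 2022: 119 days → £33000 × 2.85% × 119/365 = £306.6288
The Shire of Harborden, April 30 – December 31, 2022: 246 days → £33000 × 4.45% × 246/365 = £989.7288
Total = £1296.3575

£1296.36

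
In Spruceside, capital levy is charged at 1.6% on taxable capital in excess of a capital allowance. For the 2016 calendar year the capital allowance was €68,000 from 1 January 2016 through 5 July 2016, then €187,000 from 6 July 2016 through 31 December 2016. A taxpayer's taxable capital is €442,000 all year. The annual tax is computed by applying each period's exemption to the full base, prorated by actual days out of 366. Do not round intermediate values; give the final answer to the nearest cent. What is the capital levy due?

1 January – 5 July 2016: 187 days, exemption €68,000 → (€442,000 − €68,000) × 1.6% × 187/366 = €3,057.3989
6 July – 31 December 2016: 179 days, exemption €187,000 → (€442,000 − €187,000) × 1.6% × 179/366 = €1,995.4098
Total = €5,052.8087

€5,052.81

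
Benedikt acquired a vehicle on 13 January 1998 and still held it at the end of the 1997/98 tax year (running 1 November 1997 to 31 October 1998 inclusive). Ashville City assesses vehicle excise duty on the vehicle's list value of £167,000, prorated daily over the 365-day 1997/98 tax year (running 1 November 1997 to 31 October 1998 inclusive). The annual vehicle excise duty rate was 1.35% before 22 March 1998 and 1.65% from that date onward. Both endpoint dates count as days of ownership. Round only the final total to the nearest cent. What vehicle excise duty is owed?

£2,111.06

13 January – 21 March 1998: 68 days at 1.35% → £167,000 × 1.35% × 68/365 = £420.0164
22 March – 31 October 1998: 224 days at 1.65% → £167,000 × 1.65% × 224/365 = £1,691.0466
Total = £2,111.0630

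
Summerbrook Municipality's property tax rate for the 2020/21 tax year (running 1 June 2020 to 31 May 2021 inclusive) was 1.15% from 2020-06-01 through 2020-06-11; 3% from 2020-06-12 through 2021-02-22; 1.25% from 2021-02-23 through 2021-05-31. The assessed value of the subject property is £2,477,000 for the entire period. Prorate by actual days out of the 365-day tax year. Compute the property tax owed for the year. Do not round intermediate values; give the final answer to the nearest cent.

£61,290.48

2020-06-01 to 2020-06-11: 11 days at 1.15% → £2,477,000 × 1.15% × 11/365 = £858.4671
2020-06-12 to 2021-02-22: 256 days at 3% → £2,477,000 × 3% × 256/365 = £52,118.7945
2021-02-23 to 2021-05-31: 98 days at 1.25% → £2,477,000 × 1.25% × 98/365 = £8,313.2192
Total = £61,290.4808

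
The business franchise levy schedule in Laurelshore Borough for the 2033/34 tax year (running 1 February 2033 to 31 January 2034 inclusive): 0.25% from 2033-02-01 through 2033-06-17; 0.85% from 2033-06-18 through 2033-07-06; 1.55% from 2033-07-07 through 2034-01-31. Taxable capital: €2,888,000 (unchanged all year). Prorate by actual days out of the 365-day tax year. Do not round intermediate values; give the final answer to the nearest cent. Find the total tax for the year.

€29,619.80

2033-02-01 to 2033-06-17: 137 days at 0.25% → €2,888,000 × 0.25% × 137/365 = €2,709.9726
2033-06-18 to 2033-07-06: 19 days at 0.85% → €2,888,000 × 0.85% × 19/365 = €1,277.8411
2033-07-07 to 2034-01-31: 209 days at 1.55% → €2,888,000 × 1.55% × 209/365 = €25,631.9890
Total = €29,619.8027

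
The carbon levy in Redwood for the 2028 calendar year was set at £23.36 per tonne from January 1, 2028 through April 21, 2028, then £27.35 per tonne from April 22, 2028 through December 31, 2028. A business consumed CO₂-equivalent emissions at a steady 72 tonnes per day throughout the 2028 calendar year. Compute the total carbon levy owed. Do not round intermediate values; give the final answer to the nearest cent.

January 1 – April 21, 2028: 112 days × 72 tonnes/day = 8,064 tonnes at £23.36/tonne → £188375.04
April 22 – December 31, 2028: 254 days × 72 tonnes/day = 18,288 tonnes at £27.35/tonne → £500176.80

£688551.84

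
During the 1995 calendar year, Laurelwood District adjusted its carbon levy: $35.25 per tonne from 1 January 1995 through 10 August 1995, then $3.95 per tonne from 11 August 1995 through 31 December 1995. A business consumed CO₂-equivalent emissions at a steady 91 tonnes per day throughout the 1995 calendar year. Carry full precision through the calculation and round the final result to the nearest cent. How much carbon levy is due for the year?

$763,521.85

1 January – 10 August 1995: 222 days × 91 tonnes/day = 20,202 tonnes at $35.25/tonne → $712,120.50
11 August – 31 December 1995: 143 days × 91 tonnes/day = 13,013 tonnes at $3.95/tonne → $51,401.35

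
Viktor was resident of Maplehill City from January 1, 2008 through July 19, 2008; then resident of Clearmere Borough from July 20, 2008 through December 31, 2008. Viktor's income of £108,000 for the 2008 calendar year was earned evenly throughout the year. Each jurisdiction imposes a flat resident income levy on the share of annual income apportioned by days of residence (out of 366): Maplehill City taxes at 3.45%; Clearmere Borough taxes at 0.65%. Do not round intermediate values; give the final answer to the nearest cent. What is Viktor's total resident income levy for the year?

£2,362.72

Maplehill City, January 1 – July 19, 2008: 201 days → £108,000 × 3.45% × 201/366 = £2,046.2459
Clearmere Borough, July 20 – December 31, 2008: 165 days → £108,000 × 0.65% × 165/366 = £316.4754
Total = £2,362.7213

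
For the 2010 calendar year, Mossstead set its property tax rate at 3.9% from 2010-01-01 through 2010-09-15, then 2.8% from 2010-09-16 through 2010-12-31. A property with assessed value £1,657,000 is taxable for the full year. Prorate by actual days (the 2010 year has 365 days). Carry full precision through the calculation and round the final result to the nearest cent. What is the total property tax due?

£59,279.74

2010-01-01 to 2010-09-15: 258 days at 3.9% → £1,657,000 × 3.9% × 258/365 = £45,678.7233
2010-09-16 to 2010-12-31: 107 days at 2.8% → £1,657,000 × 2.8% × 107/365 = £13,601.0192
Total = £59,279.7425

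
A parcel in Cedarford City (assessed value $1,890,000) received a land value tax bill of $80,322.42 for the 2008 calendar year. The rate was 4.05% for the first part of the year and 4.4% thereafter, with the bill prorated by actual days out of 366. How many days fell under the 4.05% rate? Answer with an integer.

Let d = days at the first rate; then 366 − d days at the second rate.
$1,890,000 × [4.05%·d + 4.4%·(366−d)] / 366 = $80,322.42
Solving gives d = 157, so the new rate took effect on 6 June 2008.

157 days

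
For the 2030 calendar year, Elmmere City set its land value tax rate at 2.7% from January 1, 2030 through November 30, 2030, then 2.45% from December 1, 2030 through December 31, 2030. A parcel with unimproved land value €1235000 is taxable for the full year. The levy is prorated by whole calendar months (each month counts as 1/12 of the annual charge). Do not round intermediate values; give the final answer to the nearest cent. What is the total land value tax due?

January 1 – November 30, 2030: 11 months at 2.7% → €1235000 × 2.7% × 11/12 = €30566.2500
December 1 – December 31, 2030: 1 month at 2.45% → €1235000 × 2.45% × 1/12 = €2521.4583
Total = €33087.7083

€33087.71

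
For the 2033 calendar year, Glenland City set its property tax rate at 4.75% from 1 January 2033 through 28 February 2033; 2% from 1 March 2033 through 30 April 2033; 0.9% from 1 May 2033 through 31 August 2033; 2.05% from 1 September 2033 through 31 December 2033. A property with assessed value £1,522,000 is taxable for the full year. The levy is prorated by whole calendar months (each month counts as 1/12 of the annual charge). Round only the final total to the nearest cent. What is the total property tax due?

1 January – 28 February 2033: 2 months at 4.75% → £1,522,000 × 4.75% × 2/12 = £12,049.1667
1 March – 30 April 2033: 2 months at 2% → £1,522,000 × 2% × 2/12 = £5,073.3333
1 May – 31 August 2033: 4 months at 0.9% → £1,522,000 × 0.9% × 4/12 = £4,566.0000
1 September – 31 December 2033: 4 months at 2.05% → £1,522,000 × 2.05% × 4/12 = £10,400.3333
Total = £32,088.8333

£32,088.83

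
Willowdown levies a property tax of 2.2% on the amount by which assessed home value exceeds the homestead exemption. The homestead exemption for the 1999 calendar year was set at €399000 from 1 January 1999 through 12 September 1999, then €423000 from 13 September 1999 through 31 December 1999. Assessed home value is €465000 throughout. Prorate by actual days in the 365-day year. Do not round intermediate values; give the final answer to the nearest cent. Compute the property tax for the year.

1 January – 12 September 1999: 255 days, exemption €399000 → (€465000 − €399000) × 2.2% × 255/365 = €1014.4110
13 September – 31 December 1999: 110 days, exemption €423000 → (€465000 − €423000) × 2.2% × 110/365 = €278.4658
Total = €1292.8767

€1292.88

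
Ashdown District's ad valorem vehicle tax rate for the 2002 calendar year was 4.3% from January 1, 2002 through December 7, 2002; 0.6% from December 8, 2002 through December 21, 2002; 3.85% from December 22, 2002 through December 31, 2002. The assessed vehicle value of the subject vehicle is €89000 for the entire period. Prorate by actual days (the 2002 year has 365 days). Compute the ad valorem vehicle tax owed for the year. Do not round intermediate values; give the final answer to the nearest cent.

January 1 – December 7, 2002: 341 days at 4.3% → €89000 × 4.3% × 341/365 = €3575.3616
December 8 – December 21, 2002: 14 days at 0.6% → €89000 × 0.6% × 14/365 = €20.4822
December 22 – December 31, 2002: 10 days at 3.85% → €89000 × 3.85% × 10/365 = €93.8767
Total = €3689.7205

€3689.72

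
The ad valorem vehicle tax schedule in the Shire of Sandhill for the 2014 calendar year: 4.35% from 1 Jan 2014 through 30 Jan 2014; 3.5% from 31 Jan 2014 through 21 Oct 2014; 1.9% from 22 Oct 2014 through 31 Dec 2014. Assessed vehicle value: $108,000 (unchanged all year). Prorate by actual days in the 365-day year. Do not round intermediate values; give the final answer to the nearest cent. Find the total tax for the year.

$3,519.32

1 Jan – 30 Jan 2014: 30 days at 4.35% → $108,000 × 4.35% × 30/365 = $386.1370
31 Jan – 21 Oct 2014: 264 days at 3.5% → $108,000 × 3.5% × 264/365 = $2,734.0274
22 Oct – 31 Dec 2014: 71 days at 1.9% → $108,000 × 1.9% × 71/365 = $399.1562
Total = $3,519.3205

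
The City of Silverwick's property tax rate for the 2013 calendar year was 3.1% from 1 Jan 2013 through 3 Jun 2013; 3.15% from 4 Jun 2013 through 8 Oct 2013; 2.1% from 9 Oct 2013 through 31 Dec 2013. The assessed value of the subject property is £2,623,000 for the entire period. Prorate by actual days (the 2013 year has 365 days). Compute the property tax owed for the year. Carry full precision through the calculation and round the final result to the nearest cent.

1 Jan – 3 Jun 2013: 154 days at 3.1% → £2,623,000 × 3.1% × 154/365 = £34,307.4027
4 Jun – 8 Oct 2013: 127 days at 3.15% → £2,623,000 × 3.15% × 127/365 = £28,748.7986
9 Oct – 31 Dec 2013: 84 days at 2.1% → £2,623,000 × 2.1% × 84/365 = £12,676.6356
Total = £75,732.8370

£75,732.84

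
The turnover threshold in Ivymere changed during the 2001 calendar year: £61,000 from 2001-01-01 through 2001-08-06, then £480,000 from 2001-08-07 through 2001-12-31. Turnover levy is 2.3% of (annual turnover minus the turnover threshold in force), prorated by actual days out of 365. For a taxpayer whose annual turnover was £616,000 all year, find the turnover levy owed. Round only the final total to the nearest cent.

£8,883.80

2001-01-01 to 2001-08-06: 218 days, exemption £61,000 → (£616,000 − £61,000) × 2.3% × 218/365 = £7,624.0274
2001-08-07 to 2001-12-31: 147 days, exemption £480,000 → (£616,000 − £480,000) × 2.3% × 147/365 = £1,259.7699
Total = £8,883.7973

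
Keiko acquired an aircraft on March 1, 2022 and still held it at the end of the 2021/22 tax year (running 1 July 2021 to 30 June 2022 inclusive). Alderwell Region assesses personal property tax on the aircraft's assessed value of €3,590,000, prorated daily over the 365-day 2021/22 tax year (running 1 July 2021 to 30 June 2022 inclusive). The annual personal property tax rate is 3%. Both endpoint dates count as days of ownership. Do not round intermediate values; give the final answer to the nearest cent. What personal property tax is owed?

Days held (March 1 – June 30, 2022): 122 out of 365
Tax = €3,590,000 × 3% × 122/365 = €35,998.3562

€35,998.36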